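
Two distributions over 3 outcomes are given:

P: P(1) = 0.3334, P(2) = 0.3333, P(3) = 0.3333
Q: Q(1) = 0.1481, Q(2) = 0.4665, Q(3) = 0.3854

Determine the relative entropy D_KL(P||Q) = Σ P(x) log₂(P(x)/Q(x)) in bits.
0.1588 bits

D_KL(P||Q) = Σ P(x) log₂(P(x)/Q(x))

Computing term by term:
  P(1)·log₂(P(1)/Q(1)) = 0.3334·log₂(0.3334/0.1481) = 0.39031
  P(2)·log₂(P(2)/Q(2)) = 0.3333·log₂(0.3333/0.4665) = -0.16167
  P(3)·log₂(P(3)/Q(3)) = 0.3333·log₂(0.3333/0.3854) = -0.06984

D_KL(P||Q) = 0.39031 - 0.16167 - 0.06984 = 0.15880 ≈ 0.1588 bits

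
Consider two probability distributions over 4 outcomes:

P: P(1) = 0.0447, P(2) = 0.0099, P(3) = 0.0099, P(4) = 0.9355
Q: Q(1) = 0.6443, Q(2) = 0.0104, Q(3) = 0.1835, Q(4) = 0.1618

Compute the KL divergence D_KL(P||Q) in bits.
2.1538 bits

D_KL(P||Q) = Σ P(x) log₂(P(x)/Q(x))

Computing term by term:
  P(1)·log₂(P(1)/Q(1)) = 0.0447·log₂(0.0447/0.6443) = -0.17207
  P(2)·log₂(P(2)/Q(2)) = 0.0099·log₂(0.0099/0.0104) = -0.00070
  P(3)·log₂(P(3)/Q(3)) = 0.0099·log₂(0.0099/0.1835) = -0.04170
  P(4)·log₂(P(4)/Q(4)) = 0.9355·log₂(0.9355/0.1618) = 2.36824

D_KL(P||Q) = -0.17207 - 0.00070 - 0.04170 + 2.36824 = 2.15377 ≈ 2.1538 bits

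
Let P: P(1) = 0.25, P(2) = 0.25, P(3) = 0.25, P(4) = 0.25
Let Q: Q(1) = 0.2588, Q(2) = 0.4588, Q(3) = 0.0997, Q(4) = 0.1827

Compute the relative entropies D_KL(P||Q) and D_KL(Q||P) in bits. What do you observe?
D_KL(P||Q) = 0.2132 bits, D_KL(Q||P) = 0.1999 bits. The two directions give different values (D_KL(P||Q) exceeds D_KL(Q||P) by 0.0133 bits): KL divergence is asymmetric.

D_KL(P||Q) = Σ P(x) log₂(P(x)/Q(x))

Computing term by term:
  P(1)·log₂(P(1)/Q(1)) = 0.25·log₂(0.25/0.2588) = -0.01248
  P(2)·log₂(P(2)/Q(2)) = 0.25·log₂(0.25/0.4588) = -0.21898
  P(3)·log₂(P(3)/Q(3)) = 0.25·log₂(0.25/0.0997) = 0.33157
  P(4)·log₂(P(4)/Q(4)) = 0.25·log₂(0.25/0.1827) = 0.11311

D_KL(P||Q) = -0.01248 - 0.21898 + 0.33157 + 0.11311 = 0.21322 ≈ 0.2132 bits

D_KL(Q||P) = Σ Q(x) log₂(Q(x)/P(x))

Computing term by term:
  Q(1)·log₂(Q(1)/P(1)) = 0.2588·log₂(0.2588/0.25) = 0.01292
  Q(2)·log₂(Q(2)/P(2)) = 0.4588·log₂(0.4588/0.25) = 0.40188
  Q(3)·log₂(Q(3)/P(3)) = 0.0997·log₂(0.0997/0.25) = -0.13223
  Q(4)·log₂(Q(4)/P(4)) = 0.1827·log₂(0.1827/0.25) = -0.08266

D_KL(Q||P) = 0.01292 + 0.40188 - 0.13223 - 0.08266 = 0.19991 ≈ 0.1999 bits

These are NOT equal (difference: 0.0133 bits). KL divergence is asymmetric: D_KL(P||Q) ≠ D_KL(Q||P) in general.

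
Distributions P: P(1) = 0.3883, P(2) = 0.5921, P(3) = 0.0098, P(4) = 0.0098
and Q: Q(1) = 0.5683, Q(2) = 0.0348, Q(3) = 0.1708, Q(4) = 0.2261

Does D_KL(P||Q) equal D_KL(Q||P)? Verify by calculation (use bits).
D_KL(P||Q) = 2.1228 bits, D_KL(Q||P) = 1.8980 bits. No — D_KL(P||Q) ≠ D_KL(Q||P) for this pair.

D_KL(P||Q) = Σ P(x) log₂(P(x)/Q(x))

Computing term by term:
  P(1)·log₂(P(1)/Q(1)) = 0.3883·log₂(0.3883/0.5683) = -0.21336
  P(2)·log₂(P(2)/Q(2)) = 0.5921·log₂(0.5921/0.0348) = 2.42091
  P(3)·log₂(P(3)/Q(3)) = 0.0098·log₂(0.0098/0.1708) = -0.04041
  P(4)·log₂(P(4)/Q(4)) = 0.0098·log₂(0.0098/0.2261) = -0.04437

D_KL(P||Q) = -0.21336 + 2.42091 - 0.04041 - 0.04437 = 2.12277 ≈ 2.1228 bits

D_KL(Q||P) = Σ Q(x) log₂(Q(x)/P(x))

Computing term by term:
  Q(1)·log₂(Q(1)/P(1)) = 0.5683·log₂(0.5683/0.3883) = 0.31227
  Q(2)·log₂(Q(2)/P(2)) = 0.0348·log₂(0.0348/0.5921) = -0.14229
  Q(3)·log₂(Q(3)/P(3)) = 0.1708·log₂(0.1708/0.0098) = 0.70427
  Q(4)·log₂(Q(4)/P(4)) = 0.2261·log₂(0.2261/0.0098) = 1.02379

D_KL(Q||P) = 0.31227 - 0.14229 + 0.70427 + 1.02379 = 1.89804 ≈ 1.8980 bits

These are NOT equal (difference: 0.2248 bits). KL divergence is asymmetric: D_KL(P||Q) ≠ D_KL(Q||P) in general.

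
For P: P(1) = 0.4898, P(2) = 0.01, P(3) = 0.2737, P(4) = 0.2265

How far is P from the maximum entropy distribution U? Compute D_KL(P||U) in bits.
0.4323 bits

U(i) = 1/4 for all i

D_KL(P||U) = Σ P(x) log₂(P(x) / (1/4))
           = Σ P(x) log₂(P(x)) + log₂(4)
           = log₂(4) - H(P)

H(P) = -Σ P(x) log₂(P(x)):
  -P(1)·log₂(P(1)) = -(0.4898)·log₂(0.4898) = 0.50436
  -P(2)·log₂(P(2)) = -(0.01)·log₂(0.01) = 0.06644
  -P(3)·log₂(P(3)) = -(0.2737)·log₂(0.2737) = 0.51164
  -P(4)·log₂(P(4)) = -(0.2265)·log₂(0.2265) = 0.48526
H(P) = 0.50436 + 0.06644 + 0.51164 + 0.48526 = 1.56770 bits

log₂(4) = 2.00000 bits

D_KL(P||U) = 2.00000 - 1.56770 = 0.43230 ≈ 0.4323 bits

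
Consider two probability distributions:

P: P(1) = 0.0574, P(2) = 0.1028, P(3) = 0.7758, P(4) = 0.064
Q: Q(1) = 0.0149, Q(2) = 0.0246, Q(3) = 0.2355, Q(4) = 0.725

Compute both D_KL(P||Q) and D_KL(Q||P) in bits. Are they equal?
D_KL(P||Q) = 1.4340 bits, D_KL(Q||P) = 2.0540 bits. No, they are not equal.

D_KL(P||Q) = Σ P(x) log₂(P(x)/Q(x))

Computing term by term:
  P(1)·log₂(P(1)/Q(1)) = 0.0574·log₂(0.0574/0.0149) = 0.11169
  P(2)·log₂(P(2)/Q(2)) = 0.1028·log₂(0.1028/0.0246) = 0.21209
  P(3)·log₂(P(3)/Q(3)) = 0.7758·log₂(0.7758/0.2355) = 1.33434
  P(4)·log₂(P(4)/Q(4)) = 0.064·log₂(0.064/0.725) = -0.22412

D_KL(P||Q) = 0.11169 + 0.21209 + 1.33434 - 0.22412 = 1.43400 ≈ 1.4340 bits

D_KL(Q||P) = Σ Q(x) log₂(Q(x)/P(x))

Computing term by term:
  Q(1)·log₂(Q(1)/P(1)) = 0.0149·log₂(0.0149/0.0574) = -0.02899
  Q(2)·log₂(Q(2)/P(2)) = 0.0246·log₂(0.0246/0.1028) = -0.05075
  Q(3)·log₂(Q(3)/P(3)) = 0.2355·log₂(0.2355/0.7758) = -0.40505
  Q(4)·log₂(Q(4)/P(4)) = 0.725·log₂(0.725/0.064) = 2.53883

D_KL(Q||P) = -0.02899 - 0.05075 - 0.40505 + 2.53883 = 2.05404 ≈ 2.0540 bits

These are NOT equal (difference: 0.6200 bits). KL divergence is asymmetric: D_KL(P||Q) ≠ D_KL(Q||P) in general.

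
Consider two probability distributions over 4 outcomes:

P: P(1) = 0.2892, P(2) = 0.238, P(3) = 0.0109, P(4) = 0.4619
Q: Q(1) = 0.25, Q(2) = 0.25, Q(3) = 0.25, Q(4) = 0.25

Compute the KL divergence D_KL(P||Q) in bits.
0.4037 bits

D_KL(P||Q) = Σ P(x) log₂(P(x)/Q(x))

Computing term by term:
  P(1)·log₂(P(1)/Q(1)) = 0.2892·log₂(0.2892/0.25) = 0.06077
  P(2)·log₂(P(2)/Q(2)) = 0.238·log₂(0.238/0.25) = -0.01689
  P(3)·log₂(P(3)/Q(3)) = 0.0109·log₂(0.0109/0.25) = -0.04926
  P(4)·log₂(P(4)/Q(4)) = 0.4619·log₂(0.4619/0.25) = 0.40908

D_KL(P||Q) = 0.06077 - 0.01689 - 0.04926 + 0.40908 = 0.40370 ≈ 0.4037 bits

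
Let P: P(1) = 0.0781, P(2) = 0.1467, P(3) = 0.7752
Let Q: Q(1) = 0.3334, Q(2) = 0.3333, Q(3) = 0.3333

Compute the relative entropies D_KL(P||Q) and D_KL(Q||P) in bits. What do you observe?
D_KL(P||Q) = 0.6068 bits, D_KL(Q||P) = 0.6868 bits. The two directions give different values (D_KL(Q||P) exceeds D_KL(P||Q) by 0.0800 bits): KL divergence is asymmetric.

D_KL(P||Q) = Σ P(x) log₂(P(x)/Q(x))

Computing term by term:
  P(1)·log₂(P(1)/Q(1)) = 0.0781·log₂(0.0781/0.3334) = -0.16353
  P(2)·log₂(P(2)/Q(2)) = 0.1467·log₂(0.1467/0.3333) = -0.17369
  P(3)·log₂(P(3)/Q(3)) = 0.7752·log₂(0.7752/0.3333) = 0.94400

D_KL(P||Q) = -0.16353 - 0.17369 + 0.94400 = 0.60678 ≈ 0.6068 bits

D_KL(Q||P) = Σ Q(x) log₂(Q(x)/P(x))

Computing term by term:
  Q(1)·log₂(Q(1)/P(1)) = 0.3334·log₂(0.3334/0.0781) = 0.69809
  Q(2)·log₂(Q(2)/P(2)) = 0.3333·log₂(0.3333/0.1467) = 0.39461
  Q(3)·log₂(Q(3)/P(3)) = 0.3333·log₂(0.3333/0.7752) = -0.40588

D_KL(Q||P) = 0.69809 + 0.39461 - 0.40588 = 0.68682 ≈ 0.6868 bits

These are NOT equal (difference: 0.0800 bits). KL divergence is asymmetric: D_KL(P||Q) ≠ D_KL(Q||P) in general.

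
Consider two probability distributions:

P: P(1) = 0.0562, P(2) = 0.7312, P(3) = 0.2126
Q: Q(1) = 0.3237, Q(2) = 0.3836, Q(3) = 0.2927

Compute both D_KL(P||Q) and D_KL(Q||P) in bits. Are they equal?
D_KL(P||Q) = 0.4405 bits, D_KL(Q||P) = 0.5957 bits. No, they are not equal.

D_KL(P||Q) = Σ P(x) log₂(P(x)/Q(x))

Computing term by term:
  P(1)·log₂(P(1)/Q(1)) = 0.0562·log₂(0.0562/0.3237) = -0.14196
  P(2)·log₂(P(2)/Q(2)) = 0.7312·log₂(0.7312/0.3836) = 0.68050
  P(3)·log₂(P(3)/Q(3)) = 0.2126·log₂(0.2126/0.2927) = -0.09807

D_KL(P||Q) = -0.14196 + 0.68050 - 0.09807 = 0.44047 ≈ 0.4405 bits

D_KL(Q||P) = Σ Q(x) log₂(Q(x)/P(x))

Computing term by term:
  Q(1)·log₂(Q(1)/P(1)) = 0.3237·log₂(0.3237/0.0562) = 0.81767
  Q(2)·log₂(Q(2)/P(2)) = 0.3836·log₂(0.3836/0.7312) = -0.35700
  Q(3)·log₂(Q(3)/P(3)) = 0.2927·log₂(0.2927/0.2126) = 0.13502

D_KL(Q||P) = 0.81767 - 0.35700 + 0.13502 = 0.59569 ≈ 0.5957 bits

These are NOT equal (difference: 0.1552 bits). KL divergence is asymmetric: D_KL(P||Q) ≠ D_KL(Q||P) in general.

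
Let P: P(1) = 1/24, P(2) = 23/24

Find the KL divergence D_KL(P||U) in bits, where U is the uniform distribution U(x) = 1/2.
0.7501 bits

U(i) = 1/2 for all i

D_KL(P||U) = Σ P(x) log₂(P(x) / (1/2))
           = Σ P(x) log₂(P(x)) + log₂(2)
           = log₂(2) - H(P)

H(P) = -Σ P(x) log₂(P(x)):
  -P(1)·log₂(P(1)) = -(1/24)·log₂(1/24) = 0.19104
  -P(2)·log₂(P(2)) = -(23/24)·log₂(23/24) = 0.05884
H(P) = 0.19104 + 0.05884 = 0.24988 bits

log₂(2) = 1.00000 bits

D_KL(P||U) = 1.00000 - 0.24988 = 0.75012 ≈ 0.7501 bits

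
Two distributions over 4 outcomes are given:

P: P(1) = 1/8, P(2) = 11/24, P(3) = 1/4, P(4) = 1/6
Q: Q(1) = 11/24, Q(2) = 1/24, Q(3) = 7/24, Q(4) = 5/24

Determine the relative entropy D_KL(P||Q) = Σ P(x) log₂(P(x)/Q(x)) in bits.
1.2420 bits

D_KL(P||Q) = Σ P(x) log₂(P(x)/Q(x))

Computing term by term:
  P(1)·log₂(P(1)/Q(1)) = (1/8)·log₂((1/8)/(11/24)) = -0.23431
  P(2)·log₂(P(2)/Q(2)) = (11/24)·log₂((11/24)/(1/24)) = 1.58557
  P(3)·log₂(P(3)/Q(3)) = (1/4)·log₂((1/4)/(7/24)) = -0.05560
  P(4)·log₂(P(4)/Q(4)) = (1/6)·log₂((1/6)/(5/24)) = -0.05365

D_KL(P||Q) = -0.23431 + 1.58557 - 0.05560 - 0.05365 = 1.24201 ≈ 1.2420 bits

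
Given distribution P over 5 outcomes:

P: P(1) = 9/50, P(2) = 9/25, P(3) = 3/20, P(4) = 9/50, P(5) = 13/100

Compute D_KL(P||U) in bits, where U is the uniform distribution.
0.1075 bits

U(i) = 1/5 for all i

D_KL(P||U) = Σ P(x) log₂(P(x) / (1/5))
           = Σ P(x) log₂(P(x)) + log₂(5)
           = log₂(5) - H(P)

H(P) = -Σ P(x) log₂(P(x)):
  -P(1)·log₂(P(1)) = -(9/50)·log₂(9/50) = 0.44531
  -P(2)·log₂(P(2)) = -(9/25)·log₂(9/25) = 0.53062
  -P(3)·log₂(P(3)) = -(3/20)·log₂(3/20) = 0.41054
  -P(4)·log₂(P(4)) = -(9/50)·log₂(9/50) = 0.44531
  -P(5)·log₂(P(5)) = -(13/100)·log₂(13/100) = 0.38264
H(P) = 0.44531 + 0.53062 + 0.41054 + 0.44531 + 0.38264 = 2.21442 bits

log₂(5) = 2.32193 bits

D_KL(P||U) = 2.32193 - 2.21442 = 0.10751 ≈ 0.1075 bits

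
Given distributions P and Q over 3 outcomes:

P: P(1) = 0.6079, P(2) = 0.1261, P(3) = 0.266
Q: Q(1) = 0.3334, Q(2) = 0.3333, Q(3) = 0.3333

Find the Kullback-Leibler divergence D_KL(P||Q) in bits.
0.2634 bits

D_KL(P||Q) = Σ P(x) log₂(P(x)/Q(x))

Computing term by term:
  P(1)·log₂(P(1)/Q(1)) = 0.6079·log₂(0.6079/0.3334) = 0.52679
  P(2)·log₂(P(2)/Q(2)) = 0.1261·log₂(0.1261/0.3333) = -0.17682
  P(3)·log₂(P(3)/Q(3)) = 0.266·log₂(0.266/0.3333) = -0.08656

D_KL(P||Q) = 0.52679 - 0.17682 - 0.08656 = 0.26341 ≈ 0.2634 bits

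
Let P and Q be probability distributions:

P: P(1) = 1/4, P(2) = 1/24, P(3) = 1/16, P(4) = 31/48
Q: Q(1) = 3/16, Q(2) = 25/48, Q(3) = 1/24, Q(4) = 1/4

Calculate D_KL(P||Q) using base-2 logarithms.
0.8728 bits

D_KL(P||Q) = Σ P(x) log₂(P(x)/Q(x))

Computing term by term:
  P(1)·log₂(P(1)/Q(1)) = (1/4)·log₂((1/4)/(3/16)) = 0.10376
  P(2)·log₂(P(2)/Q(2)) = (1/24)·log₂((1/24)/(25/48)) = -0.15183
  P(3)·log₂(P(3)/Q(3)) = (1/16)·log₂((1/16)/(1/24)) = 0.03656
  P(4)·log₂(P(4)/Q(4)) = (31/48)·log₂((31/48)/(1/4)) = 0.88430

D_KL(P||Q) = 0.10376 - 0.15183 + 0.03656 + 0.88430 = 0.87279 ≈ 0.8728 bits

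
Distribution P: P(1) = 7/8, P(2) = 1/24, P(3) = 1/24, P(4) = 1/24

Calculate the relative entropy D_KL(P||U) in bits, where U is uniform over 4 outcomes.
1.2583 bits

U(i) = 1/4 for all i

D_KL(P||U) = Σ P(x) log₂(P(x) / (1/4))
           = Σ P(x) log₂(P(x)) + log₂(4)
           = log₂(4) - H(P)

H(P) = -Σ P(x) log₂(P(x)):
  -P(1)·log₂(P(1)) = -(7/8)·log₂(7/8) = 0.16856
  -P(2)·log₂(P(2)) = -(1/24)·log₂(1/24) = 0.19104
  -P(3)·log₂(P(3)) = -(1/24)·log₂(1/24) = 0.19104
  -P(4)·log₂(P(4)) = -(1/24)·log₂(1/24) = 0.19104
H(P) = 0.16856 + 0.19104 + 0.19104 + 0.19104 = 0.74168 bits

log₂(4) = 2.00000 bits

D_KL(P||U) = 2.00000 - 0.74168 = 1.25832 ≈ 1.2583 bits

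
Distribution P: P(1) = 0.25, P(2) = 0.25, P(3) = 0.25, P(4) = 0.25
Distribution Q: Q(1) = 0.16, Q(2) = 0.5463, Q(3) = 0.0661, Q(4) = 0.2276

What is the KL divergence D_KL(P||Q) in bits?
0.3927 bits

D_KL(P||Q) = Σ P(x) log₂(P(x)/Q(x))

Computing term by term:
  P(1)·log₂(P(1)/Q(1)) = 0.25·log₂(0.25/0.16) = 0.16096
  P(2)·log₂(P(2)/Q(2)) = 0.25·log₂(0.25/0.5463) = -0.28194
  P(3)·log₂(P(3)/Q(3)) = 0.25·log₂(0.25/0.0661) = 0.47980
  P(4)·log₂(P(4)/Q(4)) = 0.25·log₂(0.25/0.2276) = 0.03386

D_KL(P||Q) = 0.16096 - 0.28194 + 0.47980 + 0.03386 = 0.39268 ≈ 0.3927 bits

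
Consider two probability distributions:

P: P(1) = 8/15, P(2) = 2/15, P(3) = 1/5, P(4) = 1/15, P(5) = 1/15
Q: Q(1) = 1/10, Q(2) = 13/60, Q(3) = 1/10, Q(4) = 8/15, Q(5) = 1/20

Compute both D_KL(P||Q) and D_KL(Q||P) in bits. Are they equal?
D_KL(P||Q) = 1.2223 bits, D_KL(Q||P) = 1.3895 bits. No, they are not equal.

D_KL(P||Q) = Σ P(x) log₂(P(x)/Q(x))

Computing term by term:
  P(1)·log₂(P(1)/Q(1)) = (8/15)·log₂((8/15)/(1/10)) = 1.28802
  P(2)·log₂(P(2)/Q(2)) = (2/15)·log₂((2/15)/(13/60)) = -0.09339
  P(3)·log₂(P(3)/Q(3)) = (1/5)·log₂((1/5)/(1/10)) = 0.20000
  P(4)·log₂(P(4)/Q(4)) = (1/15)·log₂((1/15)/(8/15)) = -0.20000
  P(5)·log₂(P(5)/Q(5)) = (1/15)·log₂((1/15)/(1/20)) = 0.02767

D_KL(P||Q) = 1.28802 - 0.09339 + 0.20000 - 0.20000 + 0.02767 = 1.22230 ≈ 1.2223 bits

D_KL(Q||P) = Σ Q(x) log₂(Q(x)/P(x))

Computing term by term:
  Q(1)·log₂(Q(1)/P(1)) = (1/10)·log₂((1/10)/(8/15)) = -0.24150
  Q(2)·log₂(Q(2)/P(2)) = (13/60)·log₂((13/60)/(2/15)) = 0.15176
  Q(3)·log₂(Q(3)/P(3)) = (1/10)·log₂((1/10)/(1/5)) = -0.10000
  Q(4)·log₂(Q(4)/P(4)) = (8/15)·log₂((8/15)/(1/15)) = 1.60000
  Q(5)·log₂(Q(5)/P(5)) = (1/20)·log₂((1/20)/(1/15)) = -0.02075

D_KL(Q||P) = -0.24150 + 0.15176 - 0.10000 + 1.60000 - 0.02075 = 1.38951 ≈ 1.3895 bits

These are NOT equal (difference: 0.1672 bits). KL divergence is asymmetric: D_KL(P||Q) ≠ D_KL(Q||P) in general.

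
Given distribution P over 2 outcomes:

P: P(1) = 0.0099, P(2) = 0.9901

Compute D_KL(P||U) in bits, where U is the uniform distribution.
0.9199 bits

U(i) = 1/2 for all i

D_KL(P||U) = Σ P(x) log₂(P(x) / (1/2))
           = Σ P(x) log₂(P(x)) + log₂(2)
           = log₂(2) - H(P)

H(P) = -Σ P(x) log₂(P(x)):
  -P(1)·log₂(P(1)) = -(0.0099)·log₂(0.0099) = 0.06592
  -P(2)·log₂(P(2)) = -(0.9901)·log₂(0.9901) = 0.01421
H(P) = 0.06592 + 0.01421 = 0.08013 bits

log₂(2) = 1.00000 bits

D_KL(P||U) = 1.00000 - 0.08013 = 0.91987 ≈ 0.9199 bits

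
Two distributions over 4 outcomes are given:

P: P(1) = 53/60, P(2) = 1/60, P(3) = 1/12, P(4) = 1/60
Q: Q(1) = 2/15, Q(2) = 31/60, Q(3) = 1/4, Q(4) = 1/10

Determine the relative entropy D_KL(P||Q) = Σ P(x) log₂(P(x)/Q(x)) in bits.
2.1519 bits

D_KL(P||Q) = Σ P(x) log₂(P(x)/Q(x))

Computing term by term:
  P(1)·log₂(P(1)/Q(1)) = (53/60)·log₂((53/60)/(2/15)) = 2.40966
  P(2)·log₂(P(2)/Q(2)) = (1/60)·log₂((1/60)/(31/60)) = -0.08257
  P(3)·log₂(P(3)/Q(3)) = (1/12)·log₂((1/12)/(1/4)) = -0.13208
  P(4)·log₂(P(4)/Q(4)) = (1/60)·log₂((1/60)/(1/10)) = -0.04308

D_KL(P||Q) = 2.40966 - 0.08257 - 0.13208 - 0.04308 = 2.15193 ≈ 2.1519 bits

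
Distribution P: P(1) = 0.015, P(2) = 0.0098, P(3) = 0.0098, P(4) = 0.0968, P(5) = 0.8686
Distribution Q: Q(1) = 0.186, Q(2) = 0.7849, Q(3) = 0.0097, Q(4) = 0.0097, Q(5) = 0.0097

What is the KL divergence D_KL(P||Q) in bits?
5.8375 bits

D_KL(P||Q) = Σ P(x) log₂(P(x)/Q(x))

Computing term by term:
  P(1)·log₂(P(1)/Q(1)) = 0.015·log₂(0.015/0.186) = -0.05448
  P(2)·log₂(P(2)/Q(2)) = 0.0098·log₂(0.0098/0.7849) = -0.06197
  P(3)·log₂(P(3)/Q(3)) = 0.0098·log₂(0.0098/0.0097) = 0.00015
  P(4)·log₂(P(4)/Q(4)) = 0.0968·log₂(0.0968/0.0097) = 0.32127
  P(5)·log₂(P(5)/Q(5)) = 0.8686·log₂(0.8686/0.0097) = 5.63249

D_KL(P||Q) = -0.05448 - 0.06197 + 0.00015 + 0.32127 + 5.63249 = 5.83746 ≈ 5.8375 bits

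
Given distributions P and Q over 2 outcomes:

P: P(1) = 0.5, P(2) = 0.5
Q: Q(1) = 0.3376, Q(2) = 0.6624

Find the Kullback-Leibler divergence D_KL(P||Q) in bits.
0.0804 bits

D_KL(P||Q) = Σ P(x) log₂(P(x)/Q(x))

Computing term by term:
  P(1)·log₂(P(1)/Q(1)) = 0.5·log₂(0.5/0.3376) = 0.28331
  P(2)·log₂(P(2)/Q(2)) = 0.5·log₂(0.5/0.6624) = -0.20289

D_KL(P||Q) = 0.28331 - 0.20289 = 0.08042 ≈ 0.0804 bits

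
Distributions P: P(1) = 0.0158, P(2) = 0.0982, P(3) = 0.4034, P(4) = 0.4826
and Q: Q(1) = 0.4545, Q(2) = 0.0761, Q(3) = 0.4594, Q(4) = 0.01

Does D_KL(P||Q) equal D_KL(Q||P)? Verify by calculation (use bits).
D_KL(P||Q) = 2.5830 bits, D_KL(Q||P) = 2.2049 bits. No — D_KL(P||Q) ≠ D_KL(Q||P) for this pair.

D_KL(P||Q) = Σ P(x) log₂(P(x)/Q(x))

Computing term by term:
  P(1)·log₂(P(1)/Q(1)) = 0.0158·log₂(0.0158/0.4545) = -0.07657
  P(2)·log₂(P(2)/Q(2)) = 0.0982·log₂(0.0982/0.0761) = 0.03612
  P(3)·log₂(P(3)/Q(3)) = 0.4034·log₂(0.4034/0.4594) = -0.07565
  P(4)·log₂(P(4)/Q(4)) = 0.4826·log₂(0.4826/0.01) = 2.69906

D_KL(P||Q) = -0.07657 + 0.03612 - 0.07565 + 2.69906 = 2.58296 ≈ 2.5830 bits

D_KL(Q||P) = Σ Q(x) log₂(Q(x)/P(x))

Computing term by term:
  Q(1)·log₂(Q(1)/P(1)) = 0.4545·log₂(0.4545/0.0158) = 2.20264
  Q(2)·log₂(Q(2)/P(2)) = 0.0761·log₂(0.0761/0.0982) = -0.02799
  Q(3)·log₂(Q(3)/P(3)) = 0.4594·log₂(0.4594/0.4034) = 0.08616
  Q(4)·log₂(Q(4)/P(4)) = 0.01·log₂(0.01/0.4826) = -0.05593

D_KL(Q||P) = 2.20264 - 0.02799 + 0.08616 - 0.05593 = 2.20488 ≈ 2.2049 bits

These are NOT equal (difference: 0.3781 bits). KL divergence is asymmetric: D_KL(P||Q) ≠ D_KL(Q||P) in general.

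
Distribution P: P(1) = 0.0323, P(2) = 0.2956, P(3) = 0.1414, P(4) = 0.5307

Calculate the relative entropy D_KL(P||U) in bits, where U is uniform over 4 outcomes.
0.4362 bits

U(i) = 1/4 for all i

D_KL(P||U) = Σ P(x) log₂(P(x) / (1/4))
           = Σ P(x) log₂(P(x)) + log₂(4)
           = log₂(4) - H(P)

H(P) = -Σ P(x) log₂(P(x)):
  -P(1)·log₂(P(1)) = -(0.0323)·log₂(0.0323) = 0.15996
  -P(2)·log₂(P(2)) = -(0.2956)·log₂(0.2956) = 0.51975
  -P(3)·log₂(P(3)) = -(0.1414)·log₂(0.1414) = 0.39905
  -P(4)·log₂(P(4)) = -(0.5307)·log₂(0.5307) = 0.48508
H(P) = 0.15996 + 0.51975 + 0.39905 + 0.48508 = 1.56384 bits

log₂(4) = 2.00000 bits

D_KL(P||U) = 2.00000 - 1.56384 = 0.43616 ≈ 0.4362 bits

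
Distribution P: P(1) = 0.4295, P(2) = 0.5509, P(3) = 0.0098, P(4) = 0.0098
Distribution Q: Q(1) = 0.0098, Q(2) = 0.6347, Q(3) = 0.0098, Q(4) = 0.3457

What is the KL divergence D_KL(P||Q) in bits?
2.1795 bits

D_KL(P||Q) = Σ P(x) log₂(P(x)/Q(x))

Computing term by term:
  P(1)·log₂(P(1)/Q(1)) = 0.4295·log₂(0.4295/0.0098) = 2.34238
  P(2)·log₂(P(2)/Q(2)) = 0.5509·log₂(0.5509/0.6347) = -0.11254
  P(3)·log₂(P(3)/Q(3)) = 0.0098·log₂(0.0098/0.0098) = 0.00000
  P(4)·log₂(P(4)/Q(4)) = 0.0098·log₂(0.0098/0.3457) = -0.05038

D_KL(P||Q) = 2.34238 - 0.11254 + 0.00000 - 0.05038 = 2.17946 ≈ 2.1795 bits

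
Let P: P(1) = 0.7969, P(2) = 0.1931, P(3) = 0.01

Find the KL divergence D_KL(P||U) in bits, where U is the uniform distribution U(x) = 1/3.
0.7994 bits

U(i) = 1/3 for all i

D_KL(P||U) = Σ P(x) log₂(P(x) / (1/3))
           = Σ P(x) log₂(P(x)) + log₂(3)
           = log₂(3) - H(P)

H(P) = -Σ P(x) log₂(P(x)):
  -P(1)·log₂(P(1)) = -(0.7969)·log₂(0.7969) = 0.26101
  -P(2)·log₂(P(2)) = -(0.1931)·log₂(0.1931) = 0.45815
  -P(3)·log₂(P(3)) = -(0.01)·log₂(0.01) = 0.06644
H(P) = 0.26101 + 0.45815 + 0.06644 = 0.78560 bits

log₂(3) = 1.58496 bits

D_KL(P||U) = 1.58496 - 0.78560 = 0.79936 ≈ 0.7994 bits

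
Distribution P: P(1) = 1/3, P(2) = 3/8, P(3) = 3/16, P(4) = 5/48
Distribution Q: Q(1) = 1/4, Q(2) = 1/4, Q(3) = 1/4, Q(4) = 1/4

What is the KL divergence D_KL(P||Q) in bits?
0.1483 bits

D_KL(P||Q) = Σ P(x) log₂(P(x)/Q(x))

Computing term by term:
  P(1)·log₂(P(1)/Q(1)) = (1/3)·log₂((1/3)/(1/4)) = 0.13835
  P(2)·log₂(P(2)/Q(2)) = (3/8)·log₂((3/8)/(1/4)) = 0.21936
  P(3)·log₂(P(3)/Q(3)) = (3/16)·log₂((3/16)/(1/4)) = -0.07782
  P(4)·log₂(P(4)/Q(4)) = (5/48)·log₂((5/48)/(1/4)) = -0.13157

D_KL(P||Q) = 0.13835 + 0.21936 - 0.07782 - 0.13157 = 0.14832 ≈ 0.1483 bits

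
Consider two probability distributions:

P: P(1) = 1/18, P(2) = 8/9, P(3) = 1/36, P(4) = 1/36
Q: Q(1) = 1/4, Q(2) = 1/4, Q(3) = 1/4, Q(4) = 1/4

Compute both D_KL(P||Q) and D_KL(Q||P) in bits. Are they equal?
D_KL(P||Q) = 1.3301 bits, D_KL(Q||P) = 1.6699 bits. No, they are not equal.

D_KL(P||Q) = Σ P(x) log₂(P(x)/Q(x))

Computing term by term:
  P(1)·log₂(P(1)/Q(1)) = (1/18)·log₂((1/18)/(1/4)) = -0.12055
  P(2)·log₂(P(2)/Q(2)) = (8/9)·log₂((8/9)/(1/4)) = 1.62673
  P(3)·log₂(P(3)/Q(3)) = (1/36)·log₂((1/36)/(1/4)) = -0.08805
  P(4)·log₂(P(4)/Q(4)) = (1/36)·log₂((1/36)/(1/4)) = -0.08805

D_KL(P||Q) = -0.12055 + 1.62673 - 0.08805 - 0.08805 = 1.33008 ≈ 1.3301 bits

D_KL(Q||P) = Σ Q(x) log₂(Q(x)/P(x))

Computing term by term:
  Q(1)·log₂(Q(1)/P(1)) = (1/4)·log₂((1/4)/(1/18)) = 0.54248
  Q(2)·log₂(Q(2)/P(2)) = (1/4)·log₂((1/4)/(8/9)) = -0.45752
  Q(3)·log₂(Q(3)/P(3)) = (1/4)·log₂((1/4)/(1/36)) = 0.79248
  Q(4)·log₂(Q(4)/P(4)) = (1/4)·log₂((1/4)/(1/36)) = 0.79248

D_KL(Q||P) = 0.54248 - 0.45752 + 0.79248 + 0.79248 = 1.66992 ≈ 1.6699 bits

These are NOT equal (difference: 0.3398 bits). KL divergence is asymmetric: D_KL(P||Q) ≠ D_KL(Q||P) in general.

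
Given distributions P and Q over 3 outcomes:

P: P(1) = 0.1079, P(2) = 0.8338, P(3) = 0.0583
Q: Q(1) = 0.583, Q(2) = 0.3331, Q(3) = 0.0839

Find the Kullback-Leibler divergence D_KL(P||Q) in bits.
0.8105 bits

D_KL(P||Q) = Σ P(x) log₂(P(x)/Q(x))

Computing term by term:
  P(1)·log₂(P(1)/Q(1)) = 0.1079·log₂(0.1079/0.583) = -0.26261
  P(2)·log₂(P(2)/Q(2)) = 0.8338·log₂(0.8338/0.3331) = 1.10374
  P(3)·log₂(P(3)/Q(3)) = 0.0583·log₂(0.0583/0.0839) = -0.03062

D_KL(P||Q) = -0.26261 + 1.10374 - 0.03062 = 0.81051 ≈ 0.8105 bits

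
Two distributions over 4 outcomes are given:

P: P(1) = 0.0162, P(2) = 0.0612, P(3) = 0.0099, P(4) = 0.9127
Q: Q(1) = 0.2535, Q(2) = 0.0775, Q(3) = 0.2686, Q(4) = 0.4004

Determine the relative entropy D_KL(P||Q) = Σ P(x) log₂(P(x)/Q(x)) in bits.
0.9527 bits

D_KL(P||Q) = Σ P(x) log₂(P(x)/Q(x))

Computing term by term:
  P(1)·log₂(P(1)/Q(1)) = 0.0162·log₂(0.0162/0.2535) = -0.06428
  P(2)·log₂(P(2)/Q(2)) = 0.0612·log₂(0.0612/0.0775) = -0.02085
  P(3)·log₂(P(3)/Q(3)) = 0.0099·log₂(0.0099/0.2686) = -0.04714
  P(4)·log₂(P(4)/Q(4)) = 0.9127·log₂(0.9127/0.4004) = 1.08493

D_KL(P||Q) = -0.06428 - 0.02085 - 0.04714 + 1.08493 = 0.95266 ≈ 0.9527 bits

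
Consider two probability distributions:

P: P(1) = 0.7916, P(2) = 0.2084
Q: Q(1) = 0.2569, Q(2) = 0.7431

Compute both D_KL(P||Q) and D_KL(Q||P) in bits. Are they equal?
D_KL(P||Q) = 0.9030 bits, D_KL(Q||P) = 0.9459 bits. No, they are not equal.

D_KL(P||Q) = Σ P(x) log₂(P(x)/Q(x))

Computing term by term:
  P(1)·log₂(P(1)/Q(1)) = 0.7916·log₂(0.7916/0.2569) = 1.28521
  P(2)·log₂(P(2)/Q(2)) = 0.2084·log₂(0.2084/0.7431) = -0.38225

D_KL(P||Q) = 1.28521 - 0.38225 = 0.90296 ≈ 0.9030 bits

D_KL(Q||P) = Σ Q(x) log₂(Q(x)/P(x))

Computing term by term:
  Q(1)·log₂(Q(1)/P(1)) = 0.2569·log₂(0.2569/0.7916) = -0.41709
  Q(2)·log₂(Q(2)/P(2)) = 0.7431·log₂(0.7431/0.2084) = 1.36299

D_KL(Q||P) = -0.41709 + 1.36299 = 0.94590 ≈ 0.9459 bits

These are NOT equal (difference: 0.0429 bits). KL divergence is asymmetric: D_KL(P||Q) ≠ D_KL(Q||P) in general.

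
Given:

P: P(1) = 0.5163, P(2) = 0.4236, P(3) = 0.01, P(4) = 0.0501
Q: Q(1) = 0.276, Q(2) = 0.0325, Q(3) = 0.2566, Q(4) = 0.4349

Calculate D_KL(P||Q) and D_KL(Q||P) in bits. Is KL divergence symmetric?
D_KL(P||Q) = 1.8326 bits, D_KL(Q||P) = 2.1874 bits. No, KL divergence is not symmetric.

D_KL(P||Q) = Σ P(x) log₂(P(x)/Q(x))

Computing term by term:
  P(1)·log₂(P(1)/Q(1)) = 0.5163·log₂(0.5163/0.276) = 0.46650
  P(2)·log₂(P(2)/Q(2)) = 0.4236·log₂(0.4236/0.0325) = 1.56910
  P(3)·log₂(P(3)/Q(3)) = 0.01·log₂(0.01/0.2566) = -0.04681
  P(4)·log₂(P(4)/Q(4)) = 0.0501·log₂(0.0501/0.4349) = -0.15620

D_KL(P||Q) = 0.46650 + 1.56910 - 0.04681 - 0.15620 = 1.83259 ≈ 1.8326 bits

D_KL(Q||P) = Σ Q(x) log₂(Q(x)/P(x))

Computing term by term:
  Q(1)·log₂(Q(1)/P(1)) = 0.276·log₂(0.276/0.5163) = -0.24938
  Q(2)·log₂(Q(2)/P(2)) = 0.0325·log₂(0.0325/0.4236) = -0.12039
  Q(3)·log₂(Q(3)/P(3)) = 0.2566·log₂(0.2566/0.01) = 1.20126
  Q(4)·log₂(Q(4)/P(4)) = 0.4349·log₂(0.4349/0.0501) = 1.35593

D_KL(Q||P) = -0.24938 - 0.12039 + 1.20126 + 1.35593 = 2.18742 ≈ 2.1874 bits

These are NOT equal (difference: 0.3548 bits). KL divergence is asymmetric: D_KL(P||Q) ≠ D_KL(Q||P) in general.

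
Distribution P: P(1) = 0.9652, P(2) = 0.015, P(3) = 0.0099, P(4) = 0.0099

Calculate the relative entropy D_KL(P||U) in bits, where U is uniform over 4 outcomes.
1.7280 bits

U(i) = 1/4 for all i

D_KL(P||U) = Σ P(x) log₂(P(x) / (1/4))
           = Σ P(x) log₂(P(x)) + log₂(4)
           = log₂(4) - H(P)

H(P) = -Σ P(x) log₂(P(x)):
  -P(1)·log₂(P(1)) = -(0.9652)·log₂(0.9652) = 0.04932
  -P(2)·log₂(P(2)) = -(0.015)·log₂(0.015) = 0.09088
  -P(3)·log₂(P(3)) = -(0.0099)·log₂(0.0099) = 0.06592
  -P(4)·log₂(P(4)) = -(0.0099)·log₂(0.0099) = 0.06592
H(P) = 0.04932 + 0.09088 + 0.06592 + 0.06592 = 0.27204 bits

log₂(4) = 2.00000 bits

D_KL(P||U) = 2.00000 - 0.27204 = 1.72796 ≈ 1.7280 bits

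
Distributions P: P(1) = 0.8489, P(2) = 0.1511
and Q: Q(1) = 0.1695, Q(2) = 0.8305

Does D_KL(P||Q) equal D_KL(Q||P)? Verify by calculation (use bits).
D_KL(P||Q) = 1.6016 bits, D_KL(Q||P) = 1.6478 bits. No — D_KL(P||Q) ≠ D_KL(Q||P) for this pair.

D_KL(P||Q) = Σ P(x) log₂(P(x)/Q(x))

Computing term by term:
  P(1)·log₂(P(1)/Q(1)) = 0.8489·log₂(0.8489/0.1695) = 1.97311
  P(2)·log₂(P(2)/Q(2)) = 0.1511·log₂(0.1511/0.8305) = -0.37148

D_KL(P||Q) = 1.97311 - 0.37148 = 1.60163 ≈ 1.6016 bits

D_KL(Q||P) = Σ Q(x) log₂(Q(x)/P(x))

Computing term by term:
  Q(1)·log₂(Q(1)/P(1)) = 0.1695·log₂(0.1695/0.8489) = -0.39397
  Q(2)·log₂(Q(2)/P(2)) = 0.8305·log₂(0.8305/0.1511) = 2.04176

D_KL(Q||P) = -0.39397 + 2.04176 = 1.64779 ≈ 1.6478 bits

These are NOT equal (difference: 0.0462 bits). KL divergence is asymmetric: D_KL(P||Q) ≠ D_KL(Q||P) in general.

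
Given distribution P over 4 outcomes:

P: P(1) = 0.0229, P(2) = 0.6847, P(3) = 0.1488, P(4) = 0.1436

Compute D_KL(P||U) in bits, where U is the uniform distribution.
0.6900 bits

U(i) = 1/4 for all i

D_KL(P||U) = Σ P(x) log₂(P(x) / (1/4))
           = Σ P(x) log₂(P(x)) + log₂(4)
           = log₂(4) - H(P)

H(P) = -Σ P(x) log₂(P(x)):
  -P(1)·log₂(P(1)) = -(0.0229)·log₂(0.0229) = 0.12477
  -P(2)·log₂(P(2)) = -(0.6847)·log₂(0.6847) = 0.37416
  -P(3)·log₂(P(3)) = -(0.1488)·log₂(0.1488) = 0.40898
  -P(4)·log₂(P(4)) = -(0.1436)·log₂(0.1436) = 0.40206
H(P) = 0.12477 + 0.37416 + 0.40898 + 0.40206 = 1.30997 bits

log₂(4) = 2.00000 bits

D_KL(P||U) = 2.00000 - 1.30997 = 0.69003 ≈ 0.6900 bits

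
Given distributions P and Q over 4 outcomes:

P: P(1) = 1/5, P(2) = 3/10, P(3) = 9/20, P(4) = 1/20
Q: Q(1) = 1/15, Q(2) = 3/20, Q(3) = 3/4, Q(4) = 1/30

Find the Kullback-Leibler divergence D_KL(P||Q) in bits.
0.3146 bits

D_KL(P||Q) = Σ P(x) log₂(P(x)/Q(x))

Computing term by term:
  P(1)·log₂(P(1)/Q(1)) = (1/5)·log₂((1/5)/(1/15)) = 0.31699
  P(2)·log₂(P(2)/Q(2)) = (3/10)·log₂((3/10)/(3/20)) = 0.30000
  P(3)·log₂(P(3)/Q(3)) = (9/20)·log₂((9/20)/(3/4)) = -0.33163
  P(4)·log₂(P(4)/Q(4)) = (1/20)·log₂((1/20)/(1/30)) = 0.02925

D_KL(P||Q) = 0.31699 + 0.30000 - 0.33163 + 0.02925 = 0.31461 ≈ 0.3146 bits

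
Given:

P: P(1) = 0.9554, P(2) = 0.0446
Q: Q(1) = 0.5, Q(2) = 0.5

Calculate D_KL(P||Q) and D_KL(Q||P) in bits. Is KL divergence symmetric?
D_KL(P||Q) = 0.7370 bits, D_KL(Q||P) = 1.2763 bits. No, KL divergence is not symmetric.

D_KL(P||Q) = Σ P(x) log₂(P(x)/Q(x))

Computing term by term:
  P(1)·log₂(P(1)/Q(1)) = 0.9554·log₂(0.9554/0.5) = 0.89251
  P(2)·log₂(P(2)/Q(2)) = 0.0446·log₂(0.0446/0.5) = -0.15551

D_KL(P||Q) = 0.89251 - 0.15551 = 0.73700 ≈ 0.7370 bits

D_KL(Q||P) = Σ Q(x) log₂(Q(x)/P(x))

Computing term by term:
  Q(1)·log₂(Q(1)/P(1)) = 0.5·log₂(0.5/0.9554) = -0.46709
  Q(2)·log₂(Q(2)/P(2)) = 0.5·log₂(0.5/0.0446) = 1.74341

D_KL(Q||P) = -0.46709 + 1.74341 = 1.27632 ≈ 1.2763 bits

These are NOT equal (difference: 0.5393 bits). KL divergence is asymmetric: D_KL(P||Q) ≠ D_KL(Q||P) in general.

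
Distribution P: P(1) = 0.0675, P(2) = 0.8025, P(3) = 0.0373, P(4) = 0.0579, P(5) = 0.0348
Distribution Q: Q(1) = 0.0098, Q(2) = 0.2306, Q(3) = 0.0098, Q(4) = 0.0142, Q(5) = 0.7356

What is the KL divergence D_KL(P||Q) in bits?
1.6679 bits

D_KL(P||Q) = Σ P(x) log₂(P(x)/Q(x))

Computing term by term:
  P(1)·log₂(P(1)/Q(1)) = 0.0675·log₂(0.0675/0.0098) = 0.18792
  P(2)·log₂(P(2)/Q(2)) = 0.8025·log₂(0.8025/0.2306) = 1.44378
  P(3)·log₂(P(3)/Q(3)) = 0.0373·log₂(0.0373/0.0098) = 0.07193
  P(4)·log₂(P(4)/Q(4)) = 0.0579·log₂(0.0579/0.0142) = 0.11740
  P(5)·log₂(P(5)/Q(5)) = 0.0348·log₂(0.0348/0.7356) = -0.15318

D_KL(P||Q) = 0.18792 + 1.44378 + 0.07193 + 0.11740 - 0.15318 = 1.66785 ≈ 1.6679 bits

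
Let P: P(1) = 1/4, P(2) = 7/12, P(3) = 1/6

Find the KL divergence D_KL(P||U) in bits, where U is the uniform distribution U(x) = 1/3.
0.2005 bits

U(i) = 1/3 for all i

D_KL(P||U) = Σ P(x) log₂(P(x) / (1/3))
           = Σ P(x) log₂(P(x)) + log₂(3)
           = log₂(3) - H(P)

H(P) = -Σ P(x) log₂(P(x)):
  -P(1)·log₂(P(1)) = -(1/4)·log₂(1/4) = 0.50000
  -P(2)·log₂(P(2)) = -(7/12)·log₂(7/12) = 0.45360
  -P(3)·log₂(P(3)) = -(1/6)·log₂(1/6) = 0.43083
H(P) = 0.50000 + 0.45360 + 0.43083 = 1.38443 bits

log₂(3) = 1.58496 bits

D_KL(P||U) = 1.58496 - 1.38443 = 0.20053 ≈ 0.2005 bits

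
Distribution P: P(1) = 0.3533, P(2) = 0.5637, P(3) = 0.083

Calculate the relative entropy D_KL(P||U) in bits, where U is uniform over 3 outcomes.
0.2904 bits

U(i) = 1/3 for all i

D_KL(P||U) = Σ P(x) log₂(P(x) / (1/3))
           = Σ P(x) log₂(P(x)) + log₂(3)
           = log₂(3) - H(P)

H(P) = -Σ P(x) log₂(P(x)):
  -P(1)·log₂(P(1)) = -(0.3533)·log₂(0.3533) = 0.53032
  -P(2)·log₂(P(2)) = -(0.5637)·log₂(0.5637) = 0.46618
  -P(3)·log₂(P(3)) = -(0.083)·log₂(0.083) = 0.29803
H(P) = 0.53032 + 0.46618 + 0.29803 = 1.29453 bits

log₂(3) = 1.58496 bits

D_KL(P||U) = 1.58496 - 1.29453 = 0.29043 ≈ 0.2904 bits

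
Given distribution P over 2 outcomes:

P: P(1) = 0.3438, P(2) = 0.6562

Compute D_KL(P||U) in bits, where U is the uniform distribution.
0.0716 bits

U(i) = 1/2 for all i

D_KL(P||U) = Σ P(x) log₂(P(x) / (1/2))
           = Σ P(x) log₂(P(x)) + log₂(2)
           = log₂(2) - H(P)

H(P) = -Σ P(x) log₂(P(x)):
  -P(1)·log₂(P(1)) = -(0.3438)·log₂(0.3438) = 0.52958
  -P(2)·log₂(P(2)) = -(0.6562)·log₂(0.6562) = 0.39883
H(P) = 0.52958 + 0.39883 = 0.92841 bits

log₂(2) = 1.00000 bits

D_KL(P||U) = 1.00000 - 0.92841 = 0.07159 ≈ 0.0716 bits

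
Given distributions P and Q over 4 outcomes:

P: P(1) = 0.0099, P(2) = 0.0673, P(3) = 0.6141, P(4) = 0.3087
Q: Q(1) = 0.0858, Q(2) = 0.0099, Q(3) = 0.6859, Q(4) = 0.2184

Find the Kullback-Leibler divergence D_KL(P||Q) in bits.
0.2114 bits

D_KL(P||Q) = Σ P(x) log₂(P(x)/Q(x))

Computing term by term:
  P(1)·log₂(P(1)/Q(1)) = 0.0099·log₂(0.0099/0.0858) = -0.03084
  P(2)·log₂(P(2)/Q(2)) = 0.0673·log₂(0.0673/0.0099) = 0.18609
  P(3)·log₂(P(3)/Q(3)) = 0.6141·log₂(0.6141/0.6859) = -0.09796
  P(4)·log₂(P(4)/Q(4)) = 0.3087·log₂(0.3087/0.2184) = 0.15411

D_KL(P||Q) = -0.03084 + 0.18609 - 0.09796 + 0.15411 = 0.21140 ≈ 0.2114 bits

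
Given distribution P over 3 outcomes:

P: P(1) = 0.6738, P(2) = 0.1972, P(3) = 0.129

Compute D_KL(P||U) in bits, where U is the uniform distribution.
0.3581 bits

U(i) = 1/3 for all i

D_KL(P||U) = Σ P(x) log₂(P(x) / (1/3))
           = Σ P(x) log₂(P(x)) + log₂(3)
           = log₂(3) - H(P)

H(P) = -Σ P(x) log₂(P(x)):
  -P(1)·log₂(P(1)) = -(0.6738)·log₂(0.6738) = 0.38380
  -P(2)·log₂(P(2)) = -(0.1972)·log₂(0.1972) = 0.46190
  -P(3)·log₂(P(3)) = -(0.129)·log₂(0.129) = 0.38114
H(P) = 0.38380 + 0.46190 + 0.38114 = 1.22684 bits

log₂(3) = 1.58496 bits

D_KL(P||U) = 1.58496 - 1.22684 = 0.35812 ≈ 0.3581 bits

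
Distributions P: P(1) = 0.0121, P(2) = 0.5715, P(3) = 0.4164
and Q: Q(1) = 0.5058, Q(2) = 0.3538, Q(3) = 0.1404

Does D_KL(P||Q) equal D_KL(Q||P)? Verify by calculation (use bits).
D_KL(P||Q) = 0.9833 bits, D_KL(Q||P) = 2.2590 bits. No — D_KL(P||Q) ≠ D_KL(Q||P) for this pair.

D_KL(P||Q) = Σ P(x) log₂(P(x)/Q(x))

Computing term by term:
  P(1)·log₂(P(1)/Q(1)) = 0.0121·log₂(0.0121/0.5058) = -0.06516
  P(2)·log₂(P(2)/Q(2)) = 0.5715·log₂(0.5715/0.3538) = 0.39537
  P(3)·log₂(P(3)/Q(3)) = 0.4164·log₂(0.4164/0.1404) = 0.65309

D_KL(P||Q) = -0.06516 + 0.39537 + 0.65309 = 0.98330 ≈ 0.9833 bits

D_KL(Q||P) = Σ Q(x) log₂(Q(x)/P(x))

Computing term by term:
  Q(1)·log₂(Q(1)/P(1)) = 0.5058·log₂(0.5058/0.0121) = 2.72398
  Q(2)·log₂(Q(2)/P(2)) = 0.3538·log₂(0.3538/0.5715) = -0.24477
  Q(3)·log₂(Q(3)/P(3)) = 0.1404·log₂(0.1404/0.4164) = -0.22021

D_KL(Q||P) = 2.72398 - 0.24477 - 0.22021 = 2.25900 ≈ 2.2590 bits

These are NOT equal (difference: 1.2757 bits). KL divergence is asymmetric: D_KL(P||Q) ≠ D_KL(Q||P) in general.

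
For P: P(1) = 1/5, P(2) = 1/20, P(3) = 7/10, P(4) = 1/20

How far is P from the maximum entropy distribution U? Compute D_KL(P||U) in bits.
0.7432 bits

U(i) = 1/4 for all i

D_KL(P||U) = Σ P(x) log₂(P(x) / (1/4))
           = Σ P(x) log₂(P(x)) + log₂(4)
           = log₂(4) - H(P)

H(P) = -Σ P(x) log₂(P(x)):
  -P(1)·log₂(P(1)) = -(1/5)·log₂(1/5) = 0.46439
  -P(2)·log₂(P(2)) = -(1/20)·log₂(1/20) = 0.21610
  -P(3)·log₂(P(3)) = -(7/10)·log₂(7/10) = 0.36020
  -P(4)·log₂(P(4)) = -(1/20)·log₂(1/20) = 0.21610
H(P) = 0.46439 + 0.21610 + 0.36020 + 0.21610 = 1.25679 bits

log₂(4) = 2.00000 bits

D_KL(P||U) = 2.00000 - 1.25679 = 0.74321 ≈ 0.7432 bits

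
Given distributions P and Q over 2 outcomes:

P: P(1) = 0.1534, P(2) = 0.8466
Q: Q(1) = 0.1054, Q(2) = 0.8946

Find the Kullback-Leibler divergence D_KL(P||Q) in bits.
0.0157 bits

D_KL(P||Q) = Σ P(x) log₂(P(x)/Q(x))

Computing term by term:
  P(1)·log₂(P(1)/Q(1)) = 0.1534·log₂(0.1534/0.1054) = 0.08305
  P(2)·log₂(P(2)/Q(2)) = 0.8466·log₂(0.8466/0.8946) = -0.06736

D_KL(P||Q) = 0.08305 - 0.06736 = 0.01569 ≈ 0.0157 bits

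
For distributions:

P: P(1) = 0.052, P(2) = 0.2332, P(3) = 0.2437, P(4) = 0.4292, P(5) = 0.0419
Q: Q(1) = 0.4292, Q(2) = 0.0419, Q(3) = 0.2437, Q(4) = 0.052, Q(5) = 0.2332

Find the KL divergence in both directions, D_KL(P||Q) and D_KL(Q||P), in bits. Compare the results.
D_KL(P||Q) = 1.6224 bits, D_KL(Q||P) = 1.6224 bits. The two directions give exactly the same value for this pair.

D_KL(P||Q) = Σ P(x) log₂(P(x)/Q(x))

Computing term by term:
  P(1)·log₂(P(1)/Q(1)) = 0.052·log₂(0.052/0.4292) = -0.15834
  P(2)·log₂(P(2)/Q(2)) = 0.2332·log₂(0.2332/0.0419) = 0.57753
  P(3)·log₂(P(3)/Q(3)) = 0.2437·log₂(0.2437/0.2437) = 0.00000
  P(4)·log₂(P(4)/Q(4)) = 0.4292·log₂(0.4292/0.052) = 1.30694
  P(5)·log₂(P(5)/Q(5)) = 0.0419·log₂(0.0419/0.2332) = -0.10377

D_KL(P||Q) = -0.15834 + 0.57753 + 0.00000 + 1.30694 - 0.10377 = 1.62236 ≈ 1.6224 bits

D_KL(Q||P) = Σ Q(x) log₂(Q(x)/P(x))

Computing term by term:
  Q(1)·log₂(Q(1)/P(1)) = 0.4292·log₂(0.4292/0.052) = 1.30694
  Q(2)·log₂(Q(2)/P(2)) = 0.0419·log₂(0.0419/0.2332) = -0.10377
  Q(3)·log₂(Q(3)/P(3)) = 0.2437·log₂(0.2437/0.2437) = 0.00000
  Q(4)·log₂(Q(4)/P(4)) = 0.052·log₂(0.052/0.4292) = -0.15834
  Q(5)·log₂(Q(5)/P(5)) = 0.2332·log₂(0.2332/0.0419) = 0.57753

D_KL(Q||P) = 1.30694 - 0.10377 + 0.00000 - 0.15834 + 0.57753 = 1.62236 ≈ 1.6224 bits

These ARE equal here. Q is P with outcomes relabeled (Q(1) = P(4), Q(2) = P(5), Q(4) = P(1), Q(5) = P(2)) by a relabeling that is its own inverse, so the two sums contain exactly the same terms in a different order. This is a special case — KL divergence is not symmetric in general: D_KL(P||Q) ≠ D_KL(Q||P) for most P, Q.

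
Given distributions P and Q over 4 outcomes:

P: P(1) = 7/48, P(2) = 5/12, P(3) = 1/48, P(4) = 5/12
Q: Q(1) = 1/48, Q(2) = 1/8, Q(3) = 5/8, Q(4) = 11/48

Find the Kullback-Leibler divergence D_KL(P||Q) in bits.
1.3903 bits

D_KL(P||Q) = Σ P(x) log₂(P(x)/Q(x))

Computing term by term:
  P(1)·log₂(P(1)/Q(1)) = (7/48)·log₂((7/48)/(1/48)) = 0.40941
  P(2)·log₂(P(2)/Q(2)) = (5/12)·log₂((5/12)/(1/8)) = 0.72374
  P(3)·log₂(P(3)/Q(3)) = (1/48)·log₂((1/48)/(5/8)) = -0.10223
  P(4)·log₂(P(4)/Q(4)) = (5/12)·log₂((5/12)/(11/48)) = 0.35937

D_KL(P||Q) = 0.40941 + 0.72374 - 0.10223 + 0.35937 = 1.39029 ≈ 1.3903 bits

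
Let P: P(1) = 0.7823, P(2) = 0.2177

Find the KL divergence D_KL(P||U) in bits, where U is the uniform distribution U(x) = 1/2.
0.2441 bits

U(i) = 1/2 for all i

D_KL(P||U) = Σ P(x) log₂(P(x) / (1/2))
           = Σ P(x) log₂(P(x)) + log₂(2)
           = log₂(2) - H(P)

H(P) = -Σ P(x) log₂(P(x)):
  -P(1)·log₂(P(1)) = -(0.7823)·log₂(0.7823) = 0.27710
  -P(2)·log₂(P(2)) = -(0.2177)·log₂(0.2177) = 0.47885
H(P) = 0.27710 + 0.47885 = 0.75595 bits

log₂(2) = 1.00000 bits

D_KL(P||U) = 1.00000 - 0.75595 = 0.24405 ≈ 0.2441 bits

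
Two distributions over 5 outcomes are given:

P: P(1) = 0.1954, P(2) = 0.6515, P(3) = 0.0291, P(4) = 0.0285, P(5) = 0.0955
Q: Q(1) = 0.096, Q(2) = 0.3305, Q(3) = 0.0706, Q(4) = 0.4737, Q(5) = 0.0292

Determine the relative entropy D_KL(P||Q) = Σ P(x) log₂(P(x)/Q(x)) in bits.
0.8487 bits

D_KL(P||Q) = Σ P(x) log₂(P(x)/Q(x))

Computing term by term:
  P(1)·log₂(P(1)/Q(1)) = 0.1954·log₂(0.1954/0.096) = 0.20035
  P(2)·log₂(P(2)/Q(2)) = 0.6515·log₂(0.6515/0.3305) = 0.63789
  P(3)·log₂(P(3)/Q(3)) = 0.0291·log₂(0.0291/0.0706) = -0.03721
  P(4)·log₂(P(4)/Q(4)) = 0.0285·log₂(0.0285/0.4737) = -0.11557
  P(5)·log₂(P(5)/Q(5)) = 0.0955·log₂(0.0955/0.0292) = 0.16326

D_KL(P||Q) = 0.20035 + 0.63789 - 0.03721 - 0.11557 + 0.16326 = 0.84872 ≈ 0.8487 bits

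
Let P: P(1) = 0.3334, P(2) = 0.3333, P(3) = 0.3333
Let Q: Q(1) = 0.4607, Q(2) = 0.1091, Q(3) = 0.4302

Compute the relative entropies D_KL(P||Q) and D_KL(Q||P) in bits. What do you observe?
D_KL(P||Q) = 0.2587 bits, D_KL(Q||P) = 0.1976 bits. The two directions give different values (D_KL(P||Q) exceeds D_KL(Q||P) by 0.0611 bits): KL divergence is asymmetric.

D_KL(P||Q) = Σ P(x) log₂(P(x)/Q(x))

Computing term by term:
  P(1)·log₂(P(1)/Q(1)) = 0.3334·log₂(0.3334/0.4607) = -0.15556
  P(2)·log₂(P(2)/Q(2)) = 0.3333·log₂(0.3333/0.1091) = 0.53700
  P(3)·log₂(P(3)/Q(3)) = 0.3333·log₂(0.3333/0.4302) = -0.12272

D_KL(P||Q) = -0.15556 + 0.53700 - 0.12272 = 0.25872 ≈ 0.2587 bits

D_KL(Q||P) = Σ Q(x) log₂(Q(x)/P(x))

Computing term by term:
  Q(1)·log₂(Q(1)/P(1)) = 0.4607·log₂(0.4607/0.3334) = 0.21495
  Q(2)·log₂(Q(2)/P(2)) = 0.1091·log₂(0.1091/0.3333) = -0.17578
  Q(3)·log₂(Q(3)/P(3)) = 0.4302·log₂(0.4302/0.3333) = 0.15839

D_KL(Q||P) = 0.21495 - 0.17578 + 0.15839 = 0.19756 ≈ 0.1976 bits

These are NOT equal (difference: 0.0611 bits). KL divergence is asymmetric: D_KL(P||Q) ≠ D_KL(Q||P) in general.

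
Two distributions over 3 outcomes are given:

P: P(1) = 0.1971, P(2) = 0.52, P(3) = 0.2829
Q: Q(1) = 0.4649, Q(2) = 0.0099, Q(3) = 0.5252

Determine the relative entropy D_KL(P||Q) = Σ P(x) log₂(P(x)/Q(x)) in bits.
2.4753 bits

D_KL(P||Q) = Σ P(x) log₂(P(x)/Q(x))

Computing term by term:
  P(1)·log₂(P(1)/Q(1)) = 0.1971·log₂(0.1971/0.4649) = -0.24401
  P(2)·log₂(P(2)/Q(2)) = 0.52·log₂(0.52/0.0099) = 2.97177
  P(3)·log₂(P(3)/Q(3)) = 0.2829·log₂(0.2829/0.5252) = -0.25251

D_KL(P||Q) = -0.24401 + 2.97177 - 0.25251 = 2.47525 ≈ 2.4753 bits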